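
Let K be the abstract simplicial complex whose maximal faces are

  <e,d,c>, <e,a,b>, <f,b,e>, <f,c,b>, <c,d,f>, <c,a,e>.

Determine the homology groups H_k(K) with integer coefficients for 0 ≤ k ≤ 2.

Fix the vertex order a < b < c < d < e < f and write every simplex with vertices in increasing order. Then dim K = 2 and the simplices of K are:

  0-simplices (6): a, b, c, d, e, f
  1-simplices (12): ab, ac, ae, bc, be, bf, cd, ce, cf, de, df, ef
  2-simplices (6): abe, ace, bcf, bef, cde, cdf

so the chain groups are C_0 ≅ Z^6, C_1 ≅ Z^12, C_2 ≅ Z^6.

Boundary ∂_1: C_1 → C_0 is given by ∂[p,q] = [q] − [p].
The 6×12 boundary matrix has rank 5 and Smith normal form diag(1,1,1,1,1).

∂_2: C_2 → C_1 acts by ∂[p,q,r] = [q,r] − [p,r] + [p,q]. For instance
  ∂cde = de − ce + cd,
  ∂abe = be − ae + ab.
As a 12×6 matrix over Z this has rank 6, with invariant factors (1,1,1,1,1,1).

Now H_k = ker ∂_k / im ∂_{k+1}, so:

  H_0: rank C_0 − rank ∂_1 = 6 − 5 = 1, and the invariant factors of ∂_1 are all 1, so H_0 ≅ Z.
  H_1: rank ker ∂_1 − rank ∂_2 = (12 − 5) − 6 = 1, and the invariant factors of ∂_2 are all 1, so H_1 ≅ Z.
  H_2: rank ker ∂_2 − rank ∂_3 = (6 − 6) − 0 = 0, and there is no ∂_3, so H_2 ≅ 0.

H_0 ≅ Z,  H_1 ≅ Z,  H_2 = 0.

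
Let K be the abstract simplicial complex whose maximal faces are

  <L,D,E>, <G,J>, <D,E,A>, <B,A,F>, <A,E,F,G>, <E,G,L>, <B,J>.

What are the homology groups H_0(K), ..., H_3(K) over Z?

H_0 ≅ Z,  H_1 ≅ Z,  H_2 = 0,  H_3 = 0.

K has 8 vertices, 15 edges, 8 triangles, 1 3-simplex.
rank ∂_0 = 0, rank ∂_1 = 7 ⇒ b_0 = 8 − 0 − 7 = 1; all invariant factors of ∂_1 are 1 so no torsion. So H_0 = Z.
rank ∂_1 = 7, rank ∂_2 = 7 ⇒ b_1 = 15 − 7 − 7 = 1; all invariant factors of ∂_2 are 1 so no torsion. So H_1 = Z.
rank ∂_2 = 7, rank ∂_3 = 1 ⇒ b_2 = 8 − 7 − 1 = 0; all invariant factors of ∂_3 are 1 so no torsion. So H_2 = 0.
rank ∂_3 = 1, rank ∂_4 = 0 ⇒ b_3 = 1 − 1 − 0 = 0. So H_3 = 0.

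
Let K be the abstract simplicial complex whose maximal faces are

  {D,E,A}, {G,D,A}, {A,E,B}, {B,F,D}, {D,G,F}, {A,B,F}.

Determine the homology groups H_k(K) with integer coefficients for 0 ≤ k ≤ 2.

H_0 = Z,  H_1 = Z,  H_2 = 0.

We work with the vertex ordering A < B < D < E < F < G. The simplices of K, each written with vertices in increasing order, are:

  0-simplices (6): A, B, D, E, F, G
  1-simplices (12): AB, AD, AE, AF, AG, BD, BE, BF, DE, DF, DG, FG
  2-simplices (6): ABE, ABF, ADE, ADG, BDF, DFG

Hence C_0 ≅ Z^6, C_1 ≅ Z^12, C_2 ≅ Z^6.

∂_1: C_1 → C_0 is given by ∂[p,q] = [q] − [p]. For instance
  ∂AF = F − A.
This gives a 6×12 integer matrix of rank 5; reducing to Smith normal form yields diagonal entries (1,1,1,1,1).

The boundary map ∂_2: C_2 → C_1 sends each 2-simplex [p,q,r] to [q,r] − [p,r] + [p,q]. For instance
  ∂ABE = BE − AE + AB,
  ∂ADE = DE − AE + AD.
This gives a 12×6 integer matrix of rank 6; reducing to Smith normal form yields diagonal entries (1,1,1,1,1,1).

Computing H_k = (kernel of ∂_k) / (image of ∂_{k+1}):

  H_0: rank C_0 − rank ∂_1 = 6 − 5 = 1, and the invariant factors of ∂_1 are all 1, so H_0 = Z.
  H_1: rank ker ∂_1 − rank ∂_2 = (12 − 5) − 6 = 1, and the invariant factors of ∂_2 are all 1, so H_1 = Z.
  H_2: rank ker ∂_2 − rank ∂_3 = (6 − 6) − 0 = 0, and there is no ∂_3, so H_2 = 0.

As a check, the Euler characteristic is 6 − 12 + 6 = 0, which agrees with 1 − 1 + 0 = 0.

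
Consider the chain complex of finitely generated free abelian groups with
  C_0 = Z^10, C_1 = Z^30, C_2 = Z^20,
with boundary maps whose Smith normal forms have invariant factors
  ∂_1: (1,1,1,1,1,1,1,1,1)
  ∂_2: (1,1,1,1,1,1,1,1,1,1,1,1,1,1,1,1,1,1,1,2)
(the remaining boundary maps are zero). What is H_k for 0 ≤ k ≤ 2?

H_0: b_0 = 10 − 0 − 9 = 1; torsion from ∂_1 factors > 1: none. So H_0 ≅ Z.
H_1: b_1 = 30 − 9 − 20 = 1; torsion from ∂_2 factors > 1: [2]. So H_1 ≅ Z ⊕ Z/2Z.
H_2: b_2 = 20 − 20 − 0 = 0; torsion from ∂_3 factors > 1: none. So H_2 ≅ 0.

H_0 ≅ Z,  H_1 ≅ Z ⊕ Z/2Z,  H_2 = 0.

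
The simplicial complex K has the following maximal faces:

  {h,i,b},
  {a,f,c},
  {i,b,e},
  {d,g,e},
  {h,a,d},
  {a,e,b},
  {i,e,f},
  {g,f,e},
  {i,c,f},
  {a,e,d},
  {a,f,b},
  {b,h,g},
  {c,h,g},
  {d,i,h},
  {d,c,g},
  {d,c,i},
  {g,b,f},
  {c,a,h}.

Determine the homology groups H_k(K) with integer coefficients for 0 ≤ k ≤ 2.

Order the vertices as a < b < c < d < e < f < g < h < i. Listing each simplex with vertices in this order, K has dimension 2 with simplices:

  0-simplices (9): a, b, c, d, e, f, g, h, i
  1-simplices (27): ab, ac, ad, ae, af, ah, be, bf, bg, bh, bi, cd, cf, cg, ch, ci, de, dg, dh, di, ef, eg, ei, fg, fi, gh, hi
  2-simplices (18): abe, abf, acf, ach, ade, adh, bei, bfg, bgh, bhi, cdg, cdi, cfi, cgh, deg, dhi, efg, efi

giving chain groups C_0 ≅ Z^9, C_1 ≅ Z^27, C_2 ≅ Z^18.

Boundary ∂_1: C_1 → C_0 is given by ∂[p,q] = [q] − [p].
As a 9×27 matrix over Z this has rank 8, with invariant factors (1,1,1,1,1,1,1,1).

The boundary map ∂_2: C_2 → C_1 sends each 2-simplex [p,q,r] to [q,r] − [p,r] + [p,q]. For instance
  ∂cfi = fi − ci + cf,
  ∂cgh = gh − ch + cg.
The resulting 27×18 matrix has rank 18, and its Smith normal form has invariant factors (1,1,1,1,1,1,1,1,1,1,1,1,1,1,1,1,1,2).

Reading off H_k = ker ∂_k / im ∂_{k+1}:

  H_0: rank C_0 − rank ∂_1 = 9 − 8 = 1, and the invariant factors of ∂_1 are all 1, so H_0 = Z.
  H_1: rank ker ∂_1 − rank ∂_2 = (27 − 8) − 18 = 1, and ∂_2 has invariant factor 2 > 1, so H_1 = Z ⊕ Z/2.
  H_2: rank ker ∂_2 − rank ∂_3 = (18 − 18) − 0 = 0, and there is no ∂_3, so H_2 = 0.

H_0 = Z,  H_1 = Z ⊕ Z/2,  H_2 = 0.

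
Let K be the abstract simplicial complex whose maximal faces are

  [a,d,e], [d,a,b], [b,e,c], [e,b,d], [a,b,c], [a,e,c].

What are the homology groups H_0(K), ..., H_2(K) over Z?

Take the total order a < b < c < d < e on the vertex set. Then K (dimension 2) consists of the simplices:

  0-simplices (5): a, b, c, d, e
  1-simplices (9): ab, ac, ad, ae, bc, bd, be, ce, de
  2-simplices (6): abc, abd, ace, ade, bce, bde

giving chain groups C_0 ≅ Z^5, C_1 ≅ Z^9, C_2 ≅ Z^6.

Boundary ∂_1: C_1 → C_0 is given by ∂[p,q] = [q] − [p]. For instance
  ∂ab = b − a.
The 5×9 boundary matrix has rank 4 and Smith normal form diag(1,1,1,1).

The boundary map ∂_2: C_2 → C_1 maps a triangle to the signed sum of its edges. For instance
  ∂bce = ce − be + bc,
  ∂ade = de − ae + ad.
As a 9×6 matrix over Z this has rank 5, with invariant factors (1,1,1,1,1).

Reading off H_k = ker ∂_k / im ∂_{k+1}:

  H_0: rank C_0 − rank ∂_1 = 5 − 4 = 1, and the invariant factors of ∂_1 are all 1, so H_0 = Z.
  H_1: rank ker ∂_1 − rank ∂_2 = (9 − 4) − 5 = 0, and the invariant factors of ∂_2 are all 1, so H_1 = 0.
  H_2: rank ker ∂_2 − rank ∂_3 = (6 − 5) − 0 = 1, and there is no ∂_3, so H_2 = Z.

As a check, the Euler characteristic is 5 − 9 + 6 = 2, which agrees with 1 − 0 + 1 = 2.
(K is a triangulation of the 2-sphere S^2.)

H_0 ≅ Z,  H_1 = 0,  H_2 ≅ Z.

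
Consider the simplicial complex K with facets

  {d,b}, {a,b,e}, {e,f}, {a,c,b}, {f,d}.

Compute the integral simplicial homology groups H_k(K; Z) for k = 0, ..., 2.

Fix the vertex order a < b < c < d < e < f and write every simplex with vertices in increasing order. Then dim K = 2 and the simplices of K are:

  0-simplices (6): a, b, c, d, e, f
  1-simplices (8): ab, ac, ae, bc, bd, be, df, ef
  2-simplices (2): abc, abe

so the chain groups are C_0 ≅ Z^6, C_1 ≅ Z^8, C_2 ≅ Z^2.

The boundary map ∂_1: C_1 → C_0 is given by ∂[p,q] = [q] − [p].
As a 6×8 matrix over Z this has rank 5, with invariant factors (1,1,1,1,1).

Boundary ∂_2: C_2 → C_1 acts by ∂[p,q,r] = [q,r] − [p,r] + [p,q]. For instance
  ∂abc = bc − ac + ab,
  ∂abe = be − ae + ab.
The resulting 8×2 matrix has rank 2, and its Smith normal form has invariant factors (1,1).

Computing H_k = (kernel of ∂_k) / (image of ∂_{k+1}):

  H_0: rank C_0 − rank ∂_1 = 6 − 5 = 1, and the invariant factors of ∂_1 are all 1, so H_0 = Z.
  H_1: rank ker ∂_1 − rank ∂_2 = (8 − 5) − 2 = 1, and the invariant factors of ∂_2 are all 1, so H_1 = Z.
  H_2: rank ker ∂_2 − rank ∂_3 = (2 − 2) − 0 = 0, and there is no ∂_3, so H_2 = 0.

As a check, the Euler characteristic is 6 − 8 + 2 = 0, which agrees with 1 − 1 + 0 = 0.

H_0 = Z,  H_1 = Z,  H_2 = 0.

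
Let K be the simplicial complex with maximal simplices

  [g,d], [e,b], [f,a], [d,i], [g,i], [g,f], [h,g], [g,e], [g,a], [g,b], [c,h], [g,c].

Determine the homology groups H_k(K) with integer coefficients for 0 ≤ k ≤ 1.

Fix the vertex order a < b < c < d < e < f < g < h < i and write every simplex with vertices in increasing order. Then dim K = 1 and the simplices of K are:

  0-simplices (9): a, b, c, d, e, f, g, h, i
  1-simplices (12): af, ag, be, bg, cg, ch, dg, di, eg, fg, gh, gi

so the chain groups are C_0 ≅ Z^9, C_1 ≅ Z^12.

Boundary ∂_1: C_1 → C_0 sends each edge [p,q] (with p < q) to q − p. For instance
  ∂fg = g − f.
As a 9×12 matrix over Z this has rank 8, with invariant factors (1,1,1,1,1,1,1,1).

Now H_k = ker ∂_k / im ∂_{k+1}, so:

  H_0: rank C_0 − rank ∂_1 = 9 − 8 = 1, and the invariant factors of ∂_1 are all 1, so H_0 ≅ Z.
  H_1: rank ker ∂_1 − rank ∂_2 = (12 − 8) − 0 = 4, and there is no ∂_2, so H_1 ≅ Z^4.

As a check, the Euler characteristic is 9 − 12 = -3, which agrees with 1 − 4 = -3.

H_0 ≅ Z,  H_1 ≅ Z^4.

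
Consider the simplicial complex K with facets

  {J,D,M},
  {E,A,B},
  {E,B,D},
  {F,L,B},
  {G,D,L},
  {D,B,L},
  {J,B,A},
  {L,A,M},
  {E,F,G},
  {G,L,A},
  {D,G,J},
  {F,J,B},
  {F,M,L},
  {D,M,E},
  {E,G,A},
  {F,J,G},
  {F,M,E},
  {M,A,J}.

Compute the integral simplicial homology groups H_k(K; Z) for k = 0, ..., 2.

H_0 = Z,  H_1 = Z^2,  H_2 = Z.

Fix the vertex order A < B < D < E < F < G < J < L < M and write every simplex with vertices in increasing order. Then dim K = 2 and the simplices of K are:

  0-simplices (9): A, B, D, E, F, G, J, L, M
  1-simplices (27): AB, AE, AG, AJ, AL, AM, BD, BE, BF, BJ, BL, DE, DG, DJ, DL, DM, EF, EG, EM, FG, FJ, FL, FM, GJ, GL, JM, LM
  2-simplices (18): ABE, ABJ, AEG, AGL, AJM, ALM, BDE, BDL, BFJ, BFL, DEM, DGJ, DGL, DJM, EFG, EFM, FGJ, FLM

so the chain groups are C_0 ≅ Z^9, C_1 ≅ Z^27, C_2 ≅ Z^18.

Boundary ∂_1: C_1 → C_0 maps an edge to its endpoints' difference, ∂[p,q] = q − p. For instance
  ∂EM = M − E.
The 9×27 boundary matrix has rank 8 and Smith normal form diag(1,1,1,1,1,1,1,1).

The boundary map ∂_2: C_2 → C_1 sends each 2-simplex [p,q,r] to [q,r] − [p,r] + [p,q]. For instance
  ∂FLM = LM − FM + FL,
  ∂AEG = EG − AG + AE.
The 27×18 boundary matrix has rank 17 and Smith normal form diag(1,1,1,1,1,1,1,1,1,1,1,1,1,1,1,1,1).

Now H_k = ker ∂_k / im ∂_{k+1}, so:

  H_0: rank C_0 − rank ∂_1 = 9 − 8 = 1, and the invariant factors of ∂_1 are all 1, so H_0 = Z.
  H_1: rank ker ∂_1 − rank ∂_2 = (27 − 8) − 17 = 2, and the invariant factors of ∂_2 are all 1, so H_1 = Z^2.
  H_2: rank ker ∂_2 − rank ∂_3 = (18 − 17) − 0 = 1, and there is no ∂_3, so H_2 = Z.

(K is a triangulation of the torus T^2.)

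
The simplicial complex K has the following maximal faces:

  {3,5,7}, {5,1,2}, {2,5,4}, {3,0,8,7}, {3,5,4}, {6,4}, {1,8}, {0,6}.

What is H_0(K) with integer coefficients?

H_0 = Z.

Order the vertices as 0 < 1 < 2 < 3 < 4 < 5 < 6 < 7 < 8. Listing each simplex with vertices in this order, K has dimension 3 with simplices:

  0-simplices (9): [0], [1], [2], [3], [4], [5], [6], [7], [8]
  1-simplices (17): [0,3], [0,6], [0,7], [0,8], [1,2], [1,5], [1,8], [2,4], [2,5], [3,4], [3,5], [3,7], [3,8], [4,5], [4,6], [5,7], [7,8]
  2-simplices (8): [0,3,7], [0,3,8], [0,7,8], [1,2,5], [2,4,5], [3,4,5], [3,5,7], [3,7,8]
  3-simplices (1): [0,3,7,8]

Hence C_0 ≅ Z^9, C_1 ≅ Z^17, C_2 ≅ Z^8, C_3 ≅ Z^1.

The boundary map ∂_1: C_1 → C_0 sends each edge [p,q] (with p < q) to q − p. For instance
  ∂[2,4] = [4] − [2].
The resulting 9×17 matrix has rank 8, and its Smith normal form has invariant factors (1,1,1,1,1,1,1,1).

The boundary map ∂_2: C_2 → C_1 maps a triangle to the signed sum of its edges. For instance
  ∂[3,5,7] = [5,7] − [3,7] + [3,5],
  ∂[3,4,5] = [4,5] − [3,5] + [3,4].
The resulting 17×8 matrix has rank 7, and its Smith normal form has invariant factors (1,1,1,1,1,1,1).

Boundary ∂_3: C_3 → C_2 sends each 3-simplex σ to the alternating sum Σ_i (−1)^i (σ with its i-th vertex removed). For instance
  ∂[0,3,7,8] = [3,7,8] − [0,7,8] + [0,3,8] − [0,3,7].
The 8×1 boundary matrix has rank 1 and Smith normal form diag(1).

From H_k ≅ ker(∂_k) / im(∂_{k+1}) we obtain:

  H_0: rank C_0 − rank ∂_1 = 9 − 8 = 1, and the invariant factors of ∂_1 are all 1, so H_0 ≅ Z.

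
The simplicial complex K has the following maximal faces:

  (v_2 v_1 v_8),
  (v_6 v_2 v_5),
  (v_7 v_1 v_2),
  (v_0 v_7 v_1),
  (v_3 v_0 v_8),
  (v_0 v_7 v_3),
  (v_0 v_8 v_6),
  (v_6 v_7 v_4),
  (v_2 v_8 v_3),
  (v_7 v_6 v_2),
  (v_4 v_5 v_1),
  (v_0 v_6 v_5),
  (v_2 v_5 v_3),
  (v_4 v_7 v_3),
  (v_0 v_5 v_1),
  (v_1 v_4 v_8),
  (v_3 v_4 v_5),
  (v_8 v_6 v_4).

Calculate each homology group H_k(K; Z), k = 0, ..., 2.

H_0 = Z,  H_1 = Z^2,  H_2 = Z.

K has 9 vertices, 27 edges, 18 triangles.
rank ∂_0 = 0, rank ∂_1 = 8 ⇒ b_0 = 9 − 0 − 8 = 1; all invariant factors of ∂_1 are 1 so no torsion. So H_0 ≅ Z.
rank ∂_1 = 8, rank ∂_2 = 17 ⇒ b_1 = 27 − 8 − 17 = 2; all invariant factors of ∂_2 are 1 so no torsion. So H_1 ≅ Z^2.
rank ∂_2 = 17, rank ∂_3 = 0 ⇒ b_2 = 18 − 17 − 0 = 1. So H_2 ≅ Z.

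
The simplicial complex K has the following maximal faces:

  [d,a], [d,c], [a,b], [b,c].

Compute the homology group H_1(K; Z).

Fix the vertex order a < b < c < d and write every simplex with vertices in increasing order. Then dim K = 1 and the simplices of K are:

  0-simplices (4): a, b, c, d
  1-simplices (4): ab, ad, bc, cd

so the chain groups are C_0 ≅ Z^4, C_1 ≅ Z^4.

∂_1: C_1 → C_0 maps an edge to its endpoints' difference, ∂[p,q] = q − p. For instance
  ∂cd = d − c.
The resulting 4×4 matrix has rank 3, and its Smith normal form has invariant factors (1,1,1).

From H_k ≅ ker(∂_k) / im(∂_{k+1}) we obtain:

  H_1: rank ker ∂_1 − rank ∂_2 = (4 − 3) − 0 = 1, and there is no ∂_2, so H_1 = Z.

H_1 ≅ Z.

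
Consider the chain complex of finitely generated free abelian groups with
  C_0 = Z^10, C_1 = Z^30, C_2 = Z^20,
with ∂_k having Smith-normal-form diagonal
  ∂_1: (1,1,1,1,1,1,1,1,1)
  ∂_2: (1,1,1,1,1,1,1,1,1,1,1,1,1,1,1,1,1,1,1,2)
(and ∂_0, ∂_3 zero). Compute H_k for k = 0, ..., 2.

H_0 ≅ Z,  H_1 ≅ Z ⊕ Z/2,  H_2 = 0.

H_0: b_0 = 10 − 0 − 9 = 1; torsion from ∂_1 factors > 1: none. So H_0 ≅ Z.
H_1: b_1 = 30 − 9 − 20 = 1; torsion from ∂_2 factors > 1: [2]. So H_1 ≅ Z ⊕ Z/2.
H_2: b_2 = 20 − 20 − 0 = 0; torsion from ∂_3 factors > 1: none. So H_2 ≅ 0.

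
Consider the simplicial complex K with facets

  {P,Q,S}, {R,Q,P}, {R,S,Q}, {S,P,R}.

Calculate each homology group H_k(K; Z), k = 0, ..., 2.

Take the total order P < Q < R < S on the vertex set. Then K (dimension 2) consists of the simplices:

  0-simplices (4): P, Q, R, S
  1-simplices (6): PQ, PR, PS, QR, QS, RS
  2-simplices (4): PQR, PQS, PRS, QRS

Hence C_0 ≅ Z^4, C_1 ≅ Z^6, C_2 ≅ Z^4.

The boundary map ∂_1: C_1 → C_0 maps an edge to its endpoints' difference, ∂[p,q] = q − p. For instance
  ∂QR = R − Q.
As a 4×6 matrix over Z this has rank 3, with invariant factors (1,1,1).

The boundary map ∂_2: C_2 → C_1 acts by ∂[p,q,r] = [q,r] − [p,r] + [p,q]. For instance
  ∂PRS = RS − PS + PR,
  ∂PQS = QS − PS + PQ.
The 6×4 boundary matrix has rank 3 and Smith normal form diag(1,1,1).

Now H_k = ker ∂_k / im ∂_{k+1}, so:

  H_0: rank C_0 − rank ∂_1 = 4 − 3 = 1, and the invariant factors of ∂_1 are all 1, so H_0 ≅ Z.
  H_1: rank ker ∂_1 − rank ∂_2 = (6 − 3) − 3 = 0, and the invariant factors of ∂_2 are all 1, so H_1 ≅ 0.
  H_2: rank ker ∂_2 − rank ∂_3 = (4 − 3) − 0 = 1, and there is no ∂_3, so H_2 ≅ Z.

As a check, the Euler characteristic is 4 − 6 + 4 = 2, which agrees with 1 − 0 + 1 = 2.

H_0 ≅ Z,  H_1 = 0,  H_2 ≅ Z.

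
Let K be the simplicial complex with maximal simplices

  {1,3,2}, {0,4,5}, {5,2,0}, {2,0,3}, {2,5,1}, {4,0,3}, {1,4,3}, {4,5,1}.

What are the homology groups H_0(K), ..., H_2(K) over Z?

Fix the vertex order 0 < 1 < 2 < 3 < 4 < 5 and write every simplex with vertices in increasing order. Then dim K = 2 and the simplices of K are:

  0-simplices (6): [0], [1], [2], [3], [4], [5]
  1-simplices (12): [0,2], [0,3], [0,4], [0,5], [1,2], [1,3], [1,4], [1,5], [2,3], [2,5], [3,4], [4,5]
  2-simplices (8): [0,2,3], [0,2,5], [0,3,4], [0,4,5], [1,2,3], [1,2,5], [1,3,4], [1,4,5]

Hence C_0 ≅ Z^6, C_1 ≅ Z^12, C_2 ≅ Z^8.

The boundary map ∂_1: C_1 → C_0 sends each edge [p,q] (with p < q) to q − p. For instance
  ∂[0,3] = [3] − [0].
The 6×12 boundary matrix has rank 5 and Smith normal form diag(1,1,1,1,1).

The boundary map ∂_2: C_2 → C_1 maps a triangle to the signed sum of its edges. For instance
  ∂[1,3,4] = [3,4] − [1,4] + [1,3],
  ∂[0,2,3] = [2,3] − [0,3] + [0,2].
This gives a 12×8 integer matrix of rank 7; reducing to Smith normal form yields diagonal entries (1,1,1,1,1,1,1).

Computing H_k = (kernel of ∂_k) / (image of ∂_{k+1}):

  H_0: rank C_0 − rank ∂_1 = 6 − 5 = 1, and the invariant factors of ∂_1 are all 1, so H_0 = Z.
  H_1: rank ker ∂_1 − rank ∂_2 = (12 − 5) − 7 = 0, and the invariant factors of ∂_2 are all 1, so H_1 = 0.
  H_2: rank ker ∂_2 − rank ∂_3 = (8 − 7) − 0 = 1, and there is no ∂_3, so H_2 = Z.

(K is a triangulation of the 2-sphere S^2.)

H_0 = Z,  H_1 = 0,  H_2 = Z.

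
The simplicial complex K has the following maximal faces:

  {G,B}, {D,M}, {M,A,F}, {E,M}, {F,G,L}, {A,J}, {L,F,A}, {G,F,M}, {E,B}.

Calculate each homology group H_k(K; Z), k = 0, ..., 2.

Fix the vertex order A < B < D < E < F < G < J < L < M and write every simplex with vertices in increasing order. Then dim K = 2 and the simplices of K are:

  0-simplices (9): A, B, D, E, F, G, J, L, M
  1-simplices (13): AF, AJ, AL, AM, BE, BG, DM, EM, FG, FL, FM, GL, GM
  2-simplices (4): AFL, AFM, FGL, FGM

so the chain groups are C_0 ≅ Z^9, C_1 ≅ Z^13, C_2 ≅ Z^4.

∂_1: C_1 → C_0 sends each edge [p,q] (with p < q) to q − p. For instance
  ∂AL = L − A.
The resulting 9×13 matrix has rank 8, and its Smith normal form has invariant factors (1,1,1,1,1,1,1,1).

The boundary map ∂_2: C_2 → C_1 maps a triangle to the signed sum of its edges. For instance
  ∂FGL = GL − FL + FG,
  ∂AFM = FM − AM + AF.
The resulting 13×4 matrix has rank 4, and its Smith normal form has invariant factors (1,1,1,1).

Now H_k = ker ∂_k / im ∂_{k+1}, so:

  H_0: rank C_0 − rank ∂_1 = 9 − 8 = 1, and the invariant factors of ∂_1 are all 1, so H_0 ≅ Z.
  H_1: rank ker ∂_1 − rank ∂_2 = (13 − 8) − 4 = 1, and the invariant factors of ∂_2 are all 1, so H_1 ≅ Z.
  H_2: rank ker ∂_2 − rank ∂_3 = (4 − 4) − 0 = 0, and there is no ∂_3, so H_2 ≅ 0.

H_0 ≅ Z,  H_1 ≅ Z,  H_2 = 0.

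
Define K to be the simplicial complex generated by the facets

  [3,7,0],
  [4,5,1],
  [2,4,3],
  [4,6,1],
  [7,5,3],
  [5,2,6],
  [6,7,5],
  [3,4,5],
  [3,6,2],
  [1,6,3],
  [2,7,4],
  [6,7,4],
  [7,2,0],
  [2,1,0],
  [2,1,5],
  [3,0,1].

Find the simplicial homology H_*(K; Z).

H_0 ≅ Z,  H_1 ≅ Z^2,  H_2 ≅ Z.

Fix the vertex order 0 < 1 < 2 < 3 < 4 < 5 < 6 < 7 and write every simplex with vertices in increasing order. Then dim K = 2 and the simplices of K are:

  0-simplices (8): [0], [1], [2], [3], [4], [5], [6], [7]
  1-simplices (24): (24 of them)
  2-simplices (16): [0,1,2], [0,1,3], [0,2,7], [0,3,7], [1,2,5], [1,3,6], [1,4,5], [1,4,6], [2,3,4], [2,3,6], [2,4,7], [2,5,6], [3,4,5], [3,5,7], [4,6,7], [5,6,7]

Hence C_0 ≅ Z^8, C_1 ≅ Z^24, C_2 ≅ Z^16.

The boundary map ∂_1: C_1 → C_0 maps an edge to its endpoints' difference, ∂[p,q] = q − p. For instance
  ∂[5,7] = [7] − [5].
The 8×24 boundary matrix has rank 7 and Smith normal form diag(1,1,1,1,1,1,1).

∂_2: C_2 → C_1 sends each 2-simplex [p,q,r] to [q,r] − [p,r] + [p,q]. For instance
  ∂[2,5,6] = [5,6] − [2,6] + [2,5],
  ∂[3,5,7] = [5,7] − [3,7] + [3,5].
As a 24×16 matrix over Z this has rank 15, with invariant factors (1,1,1,1,1,1,1,1,1,1,1,1,1,1,1).

Now H_k = ker ∂_k / im ∂_{k+1}, so:

  H_0: rank C_0 − rank ∂_1 = 8 − 7 = 1, and the invariant factors of ∂_1 are all 1, so H_0 ≅ Z.
  H_1: rank ker ∂_1 − rank ∂_2 = (24 − 7) − 15 = 2, and the invariant factors of ∂_2 are all 1, so H_1 ≅ Z^2.
  H_2: rank ker ∂_2 − rank ∂_3 = (16 − 15) − 0 = 1, and there is no ∂_3, so H_2 ≅ Z.

As a check, the Euler characteristic is 8 − 24 + 16 = 0, which agrees with 1 − 2 + 1 = 0.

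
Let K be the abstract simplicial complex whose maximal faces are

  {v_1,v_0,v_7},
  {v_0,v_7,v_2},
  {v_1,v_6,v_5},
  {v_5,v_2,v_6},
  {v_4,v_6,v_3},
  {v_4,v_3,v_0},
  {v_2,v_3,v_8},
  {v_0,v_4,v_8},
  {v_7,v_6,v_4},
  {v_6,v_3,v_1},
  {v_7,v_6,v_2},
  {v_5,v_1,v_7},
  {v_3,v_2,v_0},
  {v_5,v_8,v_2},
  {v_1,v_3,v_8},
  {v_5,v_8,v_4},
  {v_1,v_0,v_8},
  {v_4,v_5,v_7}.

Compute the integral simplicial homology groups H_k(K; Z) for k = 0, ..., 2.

H_0 = Z,  H_1 = Z ⊕ Z/2,  H_2 = 0.

Order the vertices as v_0 < v_1 < v_2 < v_3 < v_4 < v_5 < v_6 < v_7 < v_8. Listing each simplex with vertices in this order, K has dimension 2 with simplices:

  0-simplices (9): [v_0], [v_1], [v_2], [v_3], [v_4], [v_5], [v_6], [v_7], [v_8]
  1-simplices (27): (27 of them)
  2-simplices (18): (18 of them)

giving chain groups C_0 ≅ Z^9, C_1 ≅ Z^27, C_2 ≅ Z^18.

The boundary map ∂_1: C_1 → C_0 is given by ∂[p,q] = [q] − [p]. For instance
  ∂[v_5,v_8] = [v_8] − [v_5].
The resulting 9×27 matrix has rank 8, and its Smith normal form has invariant factors (1,1,1,1,1,1,1,1).

The boundary map ∂_2: C_2 → C_1 acts by ∂[p,q,r] = [q,r] − [p,r] + [p,q]. For instance
  ∂[v_2,v_5,v_8] = [v_5,v_8] − [v_2,v_8] + [v_2,v_5],
  ∂[v_4,v_5,v_7] = [v_5,v_7] − [v_4,v_7] + [v_4,v_5].
The 27×18 boundary matrix has rank 18 and Smith normal form diag(1,1,1,1,1,1,1,1,1,1,1,1,1,1,1,1,1,2).

Reading off H_k = ker ∂_k / im ∂_{k+1}:

  H_0: rank C_0 − rank ∂_1 = 9 − 8 = 1, and the invariant factors of ∂_1 are all 1, so H_0 ≅ Z.
  H_1: rank ker ∂_1 − rank ∂_2 = (27 − 8) − 18 = 1, and ∂_2 has invariant factor 2 > 1, so H_1 ≅ Z ⊕ Z/2.
  H_2: rank ker ∂_2 − rank ∂_3 = (18 − 18) − 0 = 0, and there is no ∂_3, so H_2 ≅ 0.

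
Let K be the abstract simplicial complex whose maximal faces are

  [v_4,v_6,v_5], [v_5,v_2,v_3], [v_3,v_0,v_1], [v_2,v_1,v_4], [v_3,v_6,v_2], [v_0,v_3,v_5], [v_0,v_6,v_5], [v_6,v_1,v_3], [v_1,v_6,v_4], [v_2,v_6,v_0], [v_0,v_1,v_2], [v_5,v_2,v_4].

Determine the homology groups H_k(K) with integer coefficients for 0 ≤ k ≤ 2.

Fix the vertex order v_0 < v_1 < v_2 < v_3 < v_4 < v_5 < v_6 and write every simplex with vertices in increasing order. Then dim K = 2 and the simplices of K are:

  0-simplices (7): [v_0], [v_1], [v_2], [v_3], [v_4], [v_5], [v_6]
  1-simplices (18): (18 of them)
  2-simplices (12): (12 of them)

so the chain groups are C_0 ≅ Z^7, C_1 ≅ Z^18, C_2 ≅ Z^12.

Boundary ∂_1: C_1 → C_0 maps an edge to its endpoints' difference, ∂[p,q] = q − p. For instance
  ∂[v_2,v_5] = [v_5] − [v_2].
The resulting 7×18 matrix has rank 6, and its Smith normal form has invariant factors (1,1,1,1,1,1).

Boundary ∂_2: C_2 → C_1 acts by ∂[p,q,r] = [q,r] − [p,r] + [p,q]. For instance
  ∂[v_0,v_2,v_6] = [v_2,v_6] − [v_0,v_6] + [v_0,v_2],
  ∂[v_1,v_4,v_6] = [v_4,v_6] − [v_1,v_6] + [v_1,v_4].
As a 18×12 matrix over Z this has rank 12, with invariant factors (1,1,1,1,1,1,1,1,1,1,1,2).

From H_k ≅ ker(∂_k) / im(∂_{k+1}) we obtain:

  H_0: rank C_0 − rank ∂_1 = 7 − 6 = 1, and the invariant factors of ∂_1 are all 1, so H_0 = Z.
  H_1: rank ker ∂_1 − rank ∂_2 = (18 − 6) − 12 = 0, and ∂_2 has invariant factor 2 > 1, so H_1 = Z/2.
  H_2: rank ker ∂_2 − rank ∂_3 = (12 − 12) − 0 = 0, and there is no ∂_3, so H_2 = 0.

(K is a triangulation of the real projective plane RP^2.)

H_0 = Z,  H_1 = Z/2,  H_2 = 0.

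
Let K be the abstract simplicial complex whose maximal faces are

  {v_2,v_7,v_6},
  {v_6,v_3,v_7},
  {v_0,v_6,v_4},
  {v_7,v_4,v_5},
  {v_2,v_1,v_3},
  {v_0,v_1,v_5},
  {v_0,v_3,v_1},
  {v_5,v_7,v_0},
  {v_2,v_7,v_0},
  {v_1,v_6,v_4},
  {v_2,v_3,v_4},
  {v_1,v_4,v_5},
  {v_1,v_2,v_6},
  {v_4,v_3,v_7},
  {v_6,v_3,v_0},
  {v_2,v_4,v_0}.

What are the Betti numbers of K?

b_0 = 1, b_1 = 2, b_2 = 1.

Fix the vertex order v_0 < v_1 < v_2 < v_3 < v_4 < v_5 < v_6 < v_7 and write every simplex with vertices in increasing order. Then dim K = 2 and the simplices of K are:

  0-simplices (8): [v_0], [v_1], [v_2], [v_3], [v_4], [v_5], [v_6], [v_7]
  1-simplices (24): (24 of them)
  2-simplices (16): (16 of them)

so the chain groups are C_0 ≅ Z^8, C_1 ≅ Z^24, C_2 ≅ Z^16.

∂_1: C_1 → C_0 is given by ∂[p,q] = [q] − [p].
The resulting 8×24 matrix has rank 7, and its Smith normal form has invariant factors (1,1,1,1,1,1,1).

∂_2: C_2 → C_1 sends each 2-simplex [p,q,r] to [q,r] − [p,r] + [p,q]. For instance
  ∂[v_0,v_1,v_3] = [v_1,v_3] − [v_0,v_3] + [v_0,v_1],
  ∂[v_1,v_2,v_6] = [v_2,v_6] − [v_1,v_6] + [v_1,v_2].
The 24×16 boundary matrix has rank 15 and Smith normal form diag(1,1,1,1,1,1,1,1,1,1,1,1,1,1,1).

Reading off H_k = ker ∂_k / im ∂_{k+1}:

  H_0: rank C_0 − rank ∂_1 = 8 − 7 = 1, and the invariant factors of ∂_1 are all 1, so H_0 ≅ Z.
  H_1: rank ker ∂_1 − rank ∂_2 = (24 − 7) − 15 = 2, and the invariant factors of ∂_2 are all 1, so H_1 ≅ Z^2.
  H_2: rank ker ∂_2 − rank ∂_3 = (16 − 15) − 0 = 1, and there is no ∂_3, so H_2 ≅ Z.

As a check, the Euler characteristic is 8 − 24 + 16 = 0, which agrees with 1 − 2 + 1 = 0.
(K is a triangulation of the torus T^2.)

Hence the Betti numbers are b_0 = 1, b_1 = 2, b_2 = 1.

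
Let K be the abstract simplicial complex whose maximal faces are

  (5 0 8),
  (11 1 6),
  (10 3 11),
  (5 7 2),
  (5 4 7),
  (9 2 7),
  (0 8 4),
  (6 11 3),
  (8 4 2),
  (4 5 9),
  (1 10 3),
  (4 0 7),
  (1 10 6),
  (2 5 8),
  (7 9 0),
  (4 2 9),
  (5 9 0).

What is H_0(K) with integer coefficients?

H_0 ≅ Z^2.

K has 12 vertices, 28 edges, 17 triangles.
rank ∂_0 = 0, rank ∂_1 = 10 ⇒ b_0 = 12 − 0 − 10 = 2; all invariant factors of ∂_1 are 1 so no torsion. So H_0 = Z^2.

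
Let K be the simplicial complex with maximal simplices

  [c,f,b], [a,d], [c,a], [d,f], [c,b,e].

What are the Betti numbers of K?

b_0 = 1, b_1 = 1, b_2 = 0.

Order the vertices as a < b < c < d < e < f. Listing each simplex with vertices in this order, K has dimension 2 with simplices:

  0-simplices (6): a, b, c, d, e, f
  1-simplices (8): ac, ad, bc, be, bf, ce, cf, df
  2-simplices (2): bce, bcf

so the chain groups are C_0 ≅ Z^6, C_1 ≅ Z^8, C_2 ≅ Z^2.

Boundary ∂_1: C_1 → C_0 sends each edge [p,q] (with p < q) to q − p. For instance
  ∂bf = f − b.
As a 6×8 matrix over Z this has rank 5, with invariant factors (1,1,1,1,1).

The boundary map ∂_2: C_2 → C_1 maps a triangle to the signed sum of its edges. For instance
  ∂bce = ce − be + bc,
  ∂bcf = cf − bf + bc.
The resulting 8×2 matrix has rank 2, and its Smith normal form has invariant factors (1,1).

Reading off H_k = ker ∂_k / im ∂_{k+1}:

  H_0: rank C_0 − rank ∂_1 = 6 − 5 = 1, and the invariant factors of ∂_1 are all 1, so H_0 = Z.
  H_1: rank ker ∂_1 − rank ∂_2 = (8 − 5) − 2 = 1, and the invariant factors of ∂_2 are all 1, so H_1 = Z.
  H_2: rank ker ∂_2 − rank ∂_3 = (2 − 2) − 0 = 0, and there is no ∂_3, so H_2 = 0.

As a check, the Euler characteristic is 6 − 8 + 2 = 0, which agrees with 1 − 1 + 0 = 0.

Hence the Betti numbers are b_0 = 1, b_1 = 1, b_2 = 0.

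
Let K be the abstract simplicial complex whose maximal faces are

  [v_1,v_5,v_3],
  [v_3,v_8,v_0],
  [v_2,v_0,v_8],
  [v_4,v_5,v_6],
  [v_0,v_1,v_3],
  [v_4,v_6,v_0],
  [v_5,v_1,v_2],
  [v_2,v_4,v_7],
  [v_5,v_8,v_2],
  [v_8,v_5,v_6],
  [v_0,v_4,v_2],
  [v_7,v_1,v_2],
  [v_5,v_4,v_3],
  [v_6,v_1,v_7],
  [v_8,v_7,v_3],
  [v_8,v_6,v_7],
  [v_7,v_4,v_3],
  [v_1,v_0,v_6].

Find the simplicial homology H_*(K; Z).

We work with the vertex ordering v_0 < v_1 < v_2 < v_3 < v_4 < v_5 < v_6 < v_7 < v_8. The simplices of K, each written with vertices in increasing order, are:

  0-simplices (9): [v_0], [v_1], [v_2], [v_3], [v_4], [v_5], [v_6], [v_7], [v_8]
  1-simplices (27): (27 of them)
  2-simplices (18): (18 of them)

giving chain groups C_0 ≅ Z^9, C_1 ≅ Z^27, C_2 ≅ Z^18.

∂_1: C_1 → C_0 is given by ∂[p,q] = [q] − [p]. For instance
  ∂[v_4,v_6] = [v_6] − [v_4].
The resulting 9×27 matrix has rank 8, and its Smith normal form has invariant factors (1,1,1,1,1,1,1,1).

The boundary map ∂_2: C_2 → C_1 maps a triangle to the signed sum of its edges. For instance
  ∂[v_0,v_3,v_8] = [v_3,v_8] − [v_0,v_8] + [v_0,v_3],
  ∂[v_1,v_2,v_5] = [v_2,v_5] − [v_1,v_5] + [v_1,v_2].
The 27×18 boundary matrix has rank 17 and Smith normal form diag(1,1,1,1,1,1,1,1,1,1,1,1,1,1,1,1,1).

Now H_k = ker ∂_k / im ∂_{k+1}, so:

  H_0: rank C_0 − rank ∂_1 = 9 − 8 = 1, and the invariant factors of ∂_1 are all 1, so H_0 ≅ Z.
  H_1: rank ker ∂_1 − rank ∂_2 = (27 − 8) − 17 = 2, and the invariant factors of ∂_2 are all 1, so H_1 ≅ Z^2.
  H_2: rank ker ∂_2 − rank ∂_3 = (18 − 17) − 0 = 1, and there is no ∂_3, so H_2 ≅ Z.

(K is a triangulation of the torus T^2.)

H_0 = Z,  H_1 = Z^2,  H_2 = Z.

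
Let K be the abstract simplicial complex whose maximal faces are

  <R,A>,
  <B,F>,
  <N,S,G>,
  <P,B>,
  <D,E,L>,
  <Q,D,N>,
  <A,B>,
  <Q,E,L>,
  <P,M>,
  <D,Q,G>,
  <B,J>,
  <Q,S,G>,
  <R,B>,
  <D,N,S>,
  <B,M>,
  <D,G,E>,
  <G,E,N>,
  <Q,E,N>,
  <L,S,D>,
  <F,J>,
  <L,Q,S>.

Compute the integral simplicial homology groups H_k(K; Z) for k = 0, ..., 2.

H_0 = Z^2,  H_1 = Z^3 ⊕ Z/2,  H_2 = 0.

We work with the vertex ordering A < B < D < E < F < G < J < L < M < N < P < Q < R < S. The simplices of K, each written with vertices in increasing order, are:

  0-simplices (14): A, B, D, E, F, G, J, L, M, N, P, Q, R, S
  1-simplices (27): AB, AR, BF, BJ, BM, BP, BR, DE, DG, DL, DN, DQ, DS, EG, EL, EN, EQ, FJ, GN, GQ, GS, LQ, LS, MP, NQ, NS, QS
  2-simplices (12): DEG, DEL, DGQ, DLS, DNQ, DNS, EGN, ELQ, ENQ, GNS, GQS, LQS

Hence C_0 ≅ Z^14, C_1 ≅ Z^27, C_2 ≅ Z^12.

∂_1: C_1 → C_0 sends each edge [p,q] (with p < q) to q − p.
The 14×27 boundary matrix has rank 12 and Smith normal form diag(1,1,1,1,1,1,1,1,1,1,1,1).

∂_2: C_2 → C_1 maps a triangle to the signed sum of its edges. For instance
  ∂DNS = NS − DS + DN,
  ∂ELQ = LQ − EQ + EL.
The 27×12 boundary matrix has rank 12 and Smith normal form diag(1,1,1,1,1,1,1,1,1,1,1,2).

Reading off H_k = ker ∂_k / im ∂_{k+1}:

  H_0: rank C_0 − rank ∂_1 = 14 − 12 = 2, and the invariant factors of ∂_1 are all 1, so H_0 ≅ Z^2.
  H_1: rank ker ∂_1 − rank ∂_2 = (27 − 12) − 12 = 3, and ∂_2 has invariant factor 2 > 1, so H_1 ≅ Z^3 ⊕ Z/2.
  H_2: rank ker ∂_2 − rank ∂_3 = (12 − 12) − 0 = 0, and there is no ∂_3, so H_2 ≅ 0.

As a check, the Euler characteristic is 14 − 27 + 12 = -1, which agrees with 2 − 3 + 0 = -1.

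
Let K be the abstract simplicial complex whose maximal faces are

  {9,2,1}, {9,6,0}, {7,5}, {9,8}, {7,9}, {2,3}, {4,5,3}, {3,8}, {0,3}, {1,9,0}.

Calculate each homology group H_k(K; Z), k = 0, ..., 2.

We work with the vertex ordering 0 < 1 < 2 < 3 < 4 < 5 < 6 < 7 < 8 < 9. The simplices of K, each written with vertices in increasing order, are:

  0-simplices (10): [0], [1], [2], [3], [4], [5], [6], [7], [8], [9]
  1-simplices (16): [0,1], [0,3], [0,6], [0,9], [1,2], [1,9], [2,3], [2,9], [3,4], [3,5], [3,8], [4,5], [5,7], [6,9], [7,9], [8,9]
  2-simplices (4): [0,1,9], [0,6,9], [1,2,9], [3,4,5]

Hence C_0 ≅ Z^10, C_1 ≅ Z^16, C_2 ≅ Z^4.

Boundary ∂_1: C_1 → C_0 maps an edge to its endpoints' difference, ∂[p,q] = q − p.
The resulting 10×16 matrix has rank 9, and its Smith normal form has invariant factors (1,1,1,1,1,1,1,1,1).

∂_2: C_2 → C_1 acts by ∂[p,q,r] = [q,r] − [p,r] + [p,q]. For instance
  ∂[3,4,5] = [4,5] − [3,5] + [3,4],
  ∂[0,6,9] = [6,9] − [0,9] + [0,6].
As a 16×4 matrix over Z this has rank 4, with invariant factors (1,1,1,1).

Computing H_k = (kernel of ∂_k) / (image of ∂_{k+1}):

  H_0: rank C_0 − rank ∂_1 = 10 − 9 = 1, and the invariant factors of ∂_1 are all 1, so H_0 ≅ Z.
  H_1: rank ker ∂_1 − rank ∂_2 = (16 − 9) − 4 = 3, and the invariant factors of ∂_2 are all 1, so H_1 ≅ Z^3.
  H_2: rank ker ∂_2 − rank ∂_3 = (4 − 4) − 0 = 0, and there is no ∂_3, so H_2 ≅ 0.

H_0 ≅ Z,  H_1 ≅ Z^3,  H_2 = 0.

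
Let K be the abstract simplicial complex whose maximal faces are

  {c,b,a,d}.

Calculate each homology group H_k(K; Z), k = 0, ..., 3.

We work with the vertex ordering a < b < c < d. The simplices of K, each written with vertices in increasing order, are:

  0-simplices (4): a, b, c, d
  1-simplices (6): ab, ac, ad, bc, bd, cd
  2-simplices (4): abc, abd, acd, bcd
  3-simplices (1): abcd

Hence C_0 ≅ Z^4, C_1 ≅ Z^6, C_2 ≅ Z^4, C_3 ≅ Z^1.

The boundary map ∂_1: C_1 → C_0 maps an edge to its endpoints' difference, ∂[p,q] = q − p. For instance
  ∂ac = c − a.
The resulting 4×6 matrix has rank 3, and its Smith normal form has invariant factors (1,1,1).

∂_2: C_2 → C_1 sends each 2-simplex [p,q,r] to [q,r] − [p,r] + [p,q]. For instance
  ∂acd = cd − ad + ac,
  ∂bcd = cd − bd + bc.
This gives a 6×4 integer matrix of rank 3; reducing to Smith normal form yields diagonal entries (1,1,1).

The boundary map ∂_3: C_3 → C_2 sends each 3-simplex σ to the alternating sum Σ_i (−1)^i (σ with its i-th vertex removed). For instance
  ∂abcd = bcd − acd + abd − abc.
As a 4×1 matrix over Z this has rank 1, with invariant factors (1).

Computing H_k = (kernel of ∂_k) / (image of ∂_{k+1}):

  H_0: rank C_0 − rank ∂_1 = 4 − 3 = 1, and the invariant factors of ∂_1 are all 1, so H_0 = Z.
  H_1: rank ker ∂_1 − rank ∂_2 = (6 − 3) − 3 = 0, and the invariant factors of ∂_2 are all 1, so H_1 = 0.
  H_2: rank ker ∂_2 − rank ∂_3 = (4 − 3) − 1 = 0, and the invariant factors of ∂_3 are all 1, so H_2 = 0.
  H_3: rank ker ∂_3 − rank ∂_4 = (1 − 1) − 0 = 0, and there is no ∂_4, so H_3 = 0.

As a check, the Euler characteristic is 4 − 6 + 4 − 1 = 1, which agrees with 1 − 0 + 0 − 0 = 1.

H_0 ≅ Z,  H_1 = 0,  H_2 = 0,  H_3 = 0.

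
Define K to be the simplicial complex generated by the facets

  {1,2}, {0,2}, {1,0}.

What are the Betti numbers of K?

b_0 = 1, b_1 = 1.

Order the vertices as 0 < 1 < 2. Listing each simplex with vertices in this order, K has dimension 1 with simplices:

  0-simplices (3): [0], [1], [2]
  1-simplices (3): [0,1], [0,2], [1,2]

giving chain groups C_0 ≅ Z^3, C_1 ≅ Z^3.

Boundary ∂_1: C_1 → C_0 sends each edge [p,q] (with p < q) to q − p. For instance
  ∂[0,1] = [1] − [0].
This gives a 3×3 integer matrix of rank 2; reducing to Smith normal form yields diagonal entries (1,1).

Now H_k = ker ∂_k / im ∂_{k+1}, so:

  H_0: rank C_0 − rank ∂_1 = 3 − 2 = 1, and the invariant factors of ∂_1 are all 1, so H_0 = Z.
  H_1: rank ker ∂_1 − rank ∂_2 = (3 − 2) − 0 = 1, and there is no ∂_2, so H_1 = Z.

As a check, the Euler characteristic is 3 − 3 = 0, which agrees with 1 − 1 = 0.

Hence the Betti numbers are b_0 = 1, b_1 = 1.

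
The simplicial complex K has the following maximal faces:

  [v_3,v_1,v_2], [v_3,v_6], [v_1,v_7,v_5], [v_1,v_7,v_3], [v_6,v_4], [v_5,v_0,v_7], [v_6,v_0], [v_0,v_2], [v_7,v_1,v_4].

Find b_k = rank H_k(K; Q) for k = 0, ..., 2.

b_0 = 1, b_1 = 3, b_2 = 0.

Take the total order v_0 < v_1 < v_2 < v_3 < v_4 < v_5 < v_6 < v_7 on the vertex set. Then K (dimension 2) consists of the simplices:

  0-simplices (8): [v_0], [v_1], [v_2], [v_3], [v_4], [v_5], [v_6], [v_7]
  1-simplices (15): (15 of them)
  2-simplices (5): [v_0,v_5,v_7], [v_1,v_2,v_3], [v_1,v_3,v_7], [v_1,v_4,v_7], [v_1,v_5,v_7]

Hence C_0 ≅ Z^8, C_1 ≅ Z^15, C_2 ≅ Z^5.

∂_1: C_1 → C_0 maps an edge to its endpoints' difference, ∂[p,q] = q − p. For instance
  ∂[v_1,v_5] = [v_5] − [v_1].
As a 8×15 matrix over Z this has rank 7, with invariant factors (1,1,1,1,1,1,1).

∂_2: C_2 → C_1 acts by ∂[p,q,r] = [q,r] − [p,r] + [p,q]. For instance
  ∂[v_1,v_2,v_3] = [v_2,v_3] − [v_1,v_3] + [v_1,v_2],
  ∂[v_0,v_5,v_7] = [v_5,v_7] − [v_0,v_7] + [v_0,v_5].
This gives a 15×5 integer matrix of rank 5; reducing to Smith normal form yields diagonal entries (1,1,1,1,1).

Reading off H_k = ker ∂_k / im ∂_{k+1}:

  H_0: rank C_0 − rank ∂_1 = 8 − 7 = 1, and the invariant factors of ∂_1 are all 1, so H_0 = Z.
  H_1: rank ker ∂_1 − rank ∂_2 = (15 − 7) − 5 = 3, and the invariant factors of ∂_2 are all 1, so H_1 = Z^3.
  H_2: rank ker ∂_2 − rank ∂_3 = (5 − 5) − 0 = 0, and there is no ∂_3, so H_2 = 0.

As a check, the Euler characteristic is 8 − 15 + 5 = -2, which agrees with 1 − 3 + 0 = -2.

Hence the Betti numbers are b_0 = 1, b_1 = 3, b_2 = 0.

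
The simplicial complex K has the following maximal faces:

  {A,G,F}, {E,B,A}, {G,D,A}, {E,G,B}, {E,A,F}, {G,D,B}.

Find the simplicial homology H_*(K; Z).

H_0 ≅ Z,  H_1 ≅ Z,  H_2 = 0.

Order the vertices as A < B < D < E < F < G. Listing each simplex with vertices in this order, K has dimension 2 with simplices:

  0-simplices (6): A, B, D, E, F, G
  1-simplices (12): AB, AD, AE, AF, AG, BD, BE, BG, DG, EF, EG, FG
  2-simplices (6): ABE, ADG, AEF, AFG, BDG, BEG

so the chain groups are C_0 ≅ Z^6, C_1 ≅ Z^12, C_2 ≅ Z^6.

Boundary ∂_1: C_1 → C_0 sends each edge [p,q] (with p < q) to q − p.
The 6×12 boundary matrix has rank 5 and Smith normal form diag(1,1,1,1,1).

∂_2: C_2 → C_1 maps a triangle to the signed sum of its edges. For instance
  ∂BDG = DG − BG + BD,
  ∂AFG = FG − AG + AF.
The 12×6 boundary matrix has rank 6 and Smith normal form diag(1,1,1,1,1,1).

Now H_k = ker ∂_k / im ∂_{k+1}, so:

  H_0: rank C_0 − rank ∂_1 = 6 − 5 = 1, and the invariant factors of ∂_1 are all 1, so H_0 = Z.
  H_1: rank ker ∂_1 − rank ∂_2 = (12 − 5) − 6 = 1, and the invariant factors of ∂_2 are all 1, so H_1 = Z.
  H_2: rank ker ∂_2 − rank ∂_3 = (6 − 6) − 0 = 0, and there is no ∂_3, so H_2 = 0.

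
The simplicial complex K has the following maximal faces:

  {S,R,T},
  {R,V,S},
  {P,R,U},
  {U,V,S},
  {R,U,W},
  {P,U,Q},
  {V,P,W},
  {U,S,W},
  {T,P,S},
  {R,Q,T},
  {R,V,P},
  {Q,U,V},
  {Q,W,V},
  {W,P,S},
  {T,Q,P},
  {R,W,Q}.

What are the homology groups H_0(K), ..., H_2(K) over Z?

Order the vertices as P < Q < R < S < T < U < V < W. Listing each simplex with vertices in this order, K has dimension 2 with simplices:

  0-simplices (8): P, Q, R, S, T, U, V, W
  1-simplices (24): PQ, PR, PS, PT, PU, PV, PW, QR, QT, QU, QV, QW, RS, RT, RU, RV, RW, ST, SU, SV, SW, UV, UW, VW
  2-simplices (16): PQT, PQU, PRU, PRV, PST, PSW, PVW, QRT, QRW, QUV, QVW, RST, RSV, RUW, SUV, SUW

giving chain groups C_0 ≅ Z^8, C_1 ≅ Z^24, C_2 ≅ Z^16.

The boundary map ∂_1: C_1 → C_0 sends each edge [p,q] (with p < q) to q − p. For instance
  ∂PU = U − P.
The resulting 8×24 matrix has rank 7, and its Smith normal form has invariant factors (1,1,1,1,1,1,1).

∂_2: C_2 → C_1 acts by ∂[p,q,r] = [q,r] − [p,r] + [p,q]. For instance
  ∂PRV = RV − PV + PR,
  ∂PQT = QT − PT + PQ.
The 24×16 boundary matrix has rank 15 and Smith normal form diag(1,1,1,1,1,1,1,1,1,1,1,1,1,1,1).

Reading off H_k = ker ∂_k / im ∂_{k+1}:

  H_0: rank C_0 − rank ∂_1 = 8 − 7 = 1, and the invariant factors of ∂_1 are all 1, so H_0 = Z.
  H_1: rank ker ∂_1 − rank ∂_2 = (24 − 7) − 15 = 2, and the invariant factors of ∂_2 are all 1, so H_1 = Z^2.
  H_2: rank ker ∂_2 − rank ∂_3 = (16 − 15) − 0 = 1, and there is no ∂_3, so H_2 = Z.

H_0 ≅ Z,  H_1 ≅ Z^2,  H_2 ≅ Z.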